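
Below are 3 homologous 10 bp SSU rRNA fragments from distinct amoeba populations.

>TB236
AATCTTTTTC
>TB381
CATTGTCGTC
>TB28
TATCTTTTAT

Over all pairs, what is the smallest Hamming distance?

Pairwise Hamming distances:
  TB236 vs TB381: 5
  TB236 vs TB28: 3
  TB381 vs TB28: 7
The smallest is 3, between TB236 and TB28.

3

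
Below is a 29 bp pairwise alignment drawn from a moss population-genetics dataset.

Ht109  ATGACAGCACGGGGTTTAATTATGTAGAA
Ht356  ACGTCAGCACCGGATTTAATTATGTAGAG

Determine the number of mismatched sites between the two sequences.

Mismatches occur at site 2 (T↔C), site 4 (A↔T), site 11 (G↔C), site 14 (G↔A), site 29 (A↔G).
That gives 5 mismatches out of 29 aligned sites, so the Hamming distance is 5.

5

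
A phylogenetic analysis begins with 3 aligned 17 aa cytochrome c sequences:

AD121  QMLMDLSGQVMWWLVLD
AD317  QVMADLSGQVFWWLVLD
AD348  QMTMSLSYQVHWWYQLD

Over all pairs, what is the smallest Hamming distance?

4

Pairwise Hamming distances:
  AD121 vs AD317: 4
  AD121 vs AD348: 6
  AD317 vs AD348: 8
The smallest is 4, between AD121 and AD317.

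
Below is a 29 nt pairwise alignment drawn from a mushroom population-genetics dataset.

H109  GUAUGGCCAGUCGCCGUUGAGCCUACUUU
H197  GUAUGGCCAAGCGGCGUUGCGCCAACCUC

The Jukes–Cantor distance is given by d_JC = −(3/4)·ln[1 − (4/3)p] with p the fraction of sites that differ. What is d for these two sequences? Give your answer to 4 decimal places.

The sequences differ at positions 10 (G/A), 11 (U/G), 14 (C/G), 20 (A/C), 24 (U/A), 27 (U/C), 29 (U/C).
p = 7/29 = 0.241379.
d = −0.75 · ln(1 − (4/3)·0.241379) = −0.75 · ln(0.678161) = −0.75 · (-0.388371) = 0.2913.

0.2913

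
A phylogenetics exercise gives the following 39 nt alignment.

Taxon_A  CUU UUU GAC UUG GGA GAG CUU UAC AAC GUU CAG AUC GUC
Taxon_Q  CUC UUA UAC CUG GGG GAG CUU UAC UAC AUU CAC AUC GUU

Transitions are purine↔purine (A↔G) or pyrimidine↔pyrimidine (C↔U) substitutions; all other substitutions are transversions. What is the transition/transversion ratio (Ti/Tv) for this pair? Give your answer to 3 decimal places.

1.250

Mismatches occur at site 3 (U/C, transition), site 6 (U/A, transversion), site 7 (G/U, transversion), site 10 (U/C, transition), site 15 (A/G, transition), site 25 (A/U, transversion), site 28 (G/A, transition), site 33 (G/C, transversion), site 39 (C/U, transition).
Of the 9 differences, 5 transitions and 4 transversions, so Ti/Tv = 5/4 = 1.250.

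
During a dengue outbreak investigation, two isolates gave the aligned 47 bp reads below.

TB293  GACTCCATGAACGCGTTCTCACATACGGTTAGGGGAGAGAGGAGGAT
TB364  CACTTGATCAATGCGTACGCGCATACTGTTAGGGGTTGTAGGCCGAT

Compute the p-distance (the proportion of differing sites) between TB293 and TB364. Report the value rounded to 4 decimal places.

Differing sites — 1:G/C; 5:C/T; 6:C/G; 9:G/C; 12:C/T; 17:T/A; 19:T/G; 21:A/G; 27:G/T; 36:A/T; 37:G/T; 38:A/G; 39:G/T; 43:A/C; 44:G/C.
There are 15 differences over 47 sites, so p = 15/47 = 0.3191.

0.3191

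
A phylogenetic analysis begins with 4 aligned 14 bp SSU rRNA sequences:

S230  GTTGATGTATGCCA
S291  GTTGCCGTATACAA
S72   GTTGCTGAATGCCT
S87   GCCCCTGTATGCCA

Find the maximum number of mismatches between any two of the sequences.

Pairwise Hamming distances:
  S230 vs S291: 4
  S230 vs S72: 3
  S230 vs S87: 4
  S291 vs S72: 5
  S291 vs S87: 6
  S72 vs S87: 5
The largest is 6, between S291 and S87.

6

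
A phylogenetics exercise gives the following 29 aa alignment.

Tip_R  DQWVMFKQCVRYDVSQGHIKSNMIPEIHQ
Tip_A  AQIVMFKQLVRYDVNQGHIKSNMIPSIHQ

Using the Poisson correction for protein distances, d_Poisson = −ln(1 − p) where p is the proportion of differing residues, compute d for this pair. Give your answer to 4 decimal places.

0.1892

Mismatches occur at site 1 (D/A), site 3 (W/I), site 9 (C/L), site 15 (S/N), site 26 (E/S).
p = 5/29 = 0.172414.
d = −ln(1 − 0.172414) = −ln(0.827586) = 0.1892.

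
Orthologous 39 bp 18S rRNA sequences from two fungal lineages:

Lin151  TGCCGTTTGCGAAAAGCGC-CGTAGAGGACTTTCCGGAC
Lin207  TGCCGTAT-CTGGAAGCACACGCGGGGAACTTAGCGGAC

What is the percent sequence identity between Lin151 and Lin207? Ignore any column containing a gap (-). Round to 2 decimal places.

Excluding the 2 gap columns leaves 37 comparable sites.
Differing sites — 7:T/A; 11:G/T; 12:A/G; 13:A/G; 18:G/A; 23:T/C; 24:A/G; 26:A/G; 28:G/A; 33:T/A; 34:C/G.
26 of the 37 comparable sites match, so the percent identity is 26/37 × 100 = 70.27%.

70.27%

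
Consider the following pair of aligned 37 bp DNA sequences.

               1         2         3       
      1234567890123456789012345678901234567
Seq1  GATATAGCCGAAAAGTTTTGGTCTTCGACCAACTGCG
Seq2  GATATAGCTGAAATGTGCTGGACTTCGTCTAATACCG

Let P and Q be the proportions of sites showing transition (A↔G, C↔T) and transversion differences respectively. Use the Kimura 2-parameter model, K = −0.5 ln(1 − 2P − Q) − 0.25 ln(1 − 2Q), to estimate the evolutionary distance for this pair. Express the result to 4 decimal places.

0.3357

Mismatches occur at site 9 (C/T, transition), site 14 (A/T, transversion), site 17 (T/G, transversion), site 18 (T/C, transition), site 22 (T/A, transversion), site 28 (A/T, transversion), site 30 (C/T, transition), site 33 (C/T, transition), site 34 (T/A, transversion), site 35 (G/C, transversion).
Of the 10 differences, 4 transitions and 6 transversions over 37 sites: P = 4/37 = 0.108108, Q = 6/37 = 0.162162.
d = −0.5·ln(0.621622) − 0.25·ln(0.675676) = −0.5·(-0.475423) − 0.25·(-0.392042) = 0.3357.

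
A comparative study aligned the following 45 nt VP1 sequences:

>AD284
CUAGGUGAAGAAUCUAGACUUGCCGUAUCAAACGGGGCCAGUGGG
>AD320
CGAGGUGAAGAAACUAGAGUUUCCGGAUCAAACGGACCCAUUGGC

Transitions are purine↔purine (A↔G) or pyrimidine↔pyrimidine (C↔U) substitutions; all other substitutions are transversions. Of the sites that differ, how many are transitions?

Mismatches occur at site 2 (U→G, transversion), site 13 (U→A, transversion), site 19 (C→G, transversion), site 22 (G→U, transversion), site 26 (U→G, transversion), site 36 (G→A, transition), site 37 (G→C, transversion), site 41 (G→U, transversion), site 45 (G→C, transversion).
Of the 9 differences, 1 transition and 8 transversions, so the answer is 1.

1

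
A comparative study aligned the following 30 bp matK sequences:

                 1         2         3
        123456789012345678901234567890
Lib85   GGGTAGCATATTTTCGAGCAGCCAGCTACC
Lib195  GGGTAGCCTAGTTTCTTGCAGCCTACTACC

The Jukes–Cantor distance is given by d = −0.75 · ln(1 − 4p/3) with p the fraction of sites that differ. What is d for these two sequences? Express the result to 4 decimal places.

0.2326

Differing sites — 8:A/C; 11:T/G; 16:G/T; 17:A/T; 24:A/T; 25:G/A.
p = 6/30 = 0.200000.
d = −0.75 · ln(1 − (4/3)·0.200000) = −0.75 · ln(0.733333) = −0.75 · (-0.310155) = 0.2326.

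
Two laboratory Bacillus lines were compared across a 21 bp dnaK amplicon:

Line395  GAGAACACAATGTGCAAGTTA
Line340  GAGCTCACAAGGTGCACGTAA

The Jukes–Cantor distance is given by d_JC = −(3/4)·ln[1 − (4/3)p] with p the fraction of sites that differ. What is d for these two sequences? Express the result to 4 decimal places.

Mismatches occur at site 4 (A↔C), site 5 (A↔T), site 11 (T↔G), site 17 (A↔C), site 20 (T↔A).
p = 5/21 = 0.238095.
d = −0.75 · ln(1 − (4/3)·0.238095) = −0.75 · ln(0.682540) = −0.75 · (-0.381934) = 0.2865.

0.2865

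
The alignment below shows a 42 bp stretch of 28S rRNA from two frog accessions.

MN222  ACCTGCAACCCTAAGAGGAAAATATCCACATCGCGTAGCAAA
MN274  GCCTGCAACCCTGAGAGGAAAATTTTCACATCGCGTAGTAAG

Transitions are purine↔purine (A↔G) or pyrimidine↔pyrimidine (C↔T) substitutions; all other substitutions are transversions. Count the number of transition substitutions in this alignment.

Differing sites — 1:A/G (Ti); 13:A/G (Ti); 24:A/T (Tv); 26:C/T (Ti); 39:C/T (Ti); 42:A/G (Ti).
Of the 6 differences, 5 transitions and 1 transversion, so the answer is 5.

5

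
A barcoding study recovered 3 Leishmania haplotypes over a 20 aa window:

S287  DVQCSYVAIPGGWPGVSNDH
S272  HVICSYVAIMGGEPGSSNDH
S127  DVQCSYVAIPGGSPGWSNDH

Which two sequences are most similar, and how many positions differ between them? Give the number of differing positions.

Pairwise Hamming distances:
  S287 vs S272: 5
  S287 vs S127: 2
  S272 vs S127: 5
The smallest is 2, between S287 and S127.

2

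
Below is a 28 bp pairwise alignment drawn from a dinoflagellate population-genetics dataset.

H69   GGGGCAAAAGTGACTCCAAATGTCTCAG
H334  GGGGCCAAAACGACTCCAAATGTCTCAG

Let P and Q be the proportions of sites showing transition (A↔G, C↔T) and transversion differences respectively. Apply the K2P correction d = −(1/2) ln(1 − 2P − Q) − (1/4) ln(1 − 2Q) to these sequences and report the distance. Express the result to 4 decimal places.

Differing sites — 6:A/C (Tv); 10:G/A (Ti); 11:T/C (Ti).
Of the 3 differences, 2 transitions and 1 transversion over 28 sites: P = 2/28 = 0.071429, Q = 1/28 = 0.035714.
d = −0.5·ln(0.821428) − 0.25·ln(0.928572) = −0.5·(-0.196711) − 0.25·(-0.074107) = 0.1169.

0.1169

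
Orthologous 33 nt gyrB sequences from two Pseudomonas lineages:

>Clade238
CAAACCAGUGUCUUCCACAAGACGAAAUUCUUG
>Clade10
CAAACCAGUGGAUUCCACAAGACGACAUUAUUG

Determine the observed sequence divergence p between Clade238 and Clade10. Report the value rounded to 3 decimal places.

Mismatches occur at site 11 (U→G), site 12 (C→A), site 26 (A→C), site 30 (C→A).
There are 4 differences over 33 sites, so p = 4/33 = 0.121.

0.121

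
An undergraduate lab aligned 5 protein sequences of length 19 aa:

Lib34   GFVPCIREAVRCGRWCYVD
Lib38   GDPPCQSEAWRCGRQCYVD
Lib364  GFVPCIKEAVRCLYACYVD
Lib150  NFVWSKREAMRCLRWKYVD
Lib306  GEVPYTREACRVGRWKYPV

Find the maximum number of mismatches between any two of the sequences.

12

Pairwise Hamming distances:
  Lib34 vs Lib38: 6
  Lib34 vs Lib364: 4
  Lib34 vs Lib150: 7
  Lib34 vs Lib306: 8
  Lib38 vs Lib364: 8
  Lib38 vs Lib150: 11
  Lib38 vs Lib306: 11
  Lib364 vs Lib150: 9
  Lib364 vs Lib306: 12
  Lib150 vs Lib306: 10
The largest is 12, between Lib364 and Lib306.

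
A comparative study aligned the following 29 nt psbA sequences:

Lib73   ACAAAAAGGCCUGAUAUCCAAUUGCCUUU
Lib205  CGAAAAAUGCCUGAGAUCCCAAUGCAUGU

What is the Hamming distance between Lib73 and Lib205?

8

Differing sites — 1:A/C; 2:C/G; 8:G/U; 15:U/G; 20:A/C; 22:U/A; 26:C/A; 28:U/G.
That gives 8 mismatches out of 29 aligned sites, so the Hamming distance is 8.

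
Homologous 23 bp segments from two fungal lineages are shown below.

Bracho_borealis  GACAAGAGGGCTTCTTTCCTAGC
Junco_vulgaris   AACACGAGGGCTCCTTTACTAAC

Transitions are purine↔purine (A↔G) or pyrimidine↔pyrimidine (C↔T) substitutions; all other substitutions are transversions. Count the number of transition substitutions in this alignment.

Mismatches occur at site 1 (G→A, transition), site 5 (A→C, transversion), site 13 (T→C, transition), site 18 (C→A, transversion), site 22 (G→A, transition).
Of the 5 differences, 3 transitions and 2 transversions, so the answer is 3.

3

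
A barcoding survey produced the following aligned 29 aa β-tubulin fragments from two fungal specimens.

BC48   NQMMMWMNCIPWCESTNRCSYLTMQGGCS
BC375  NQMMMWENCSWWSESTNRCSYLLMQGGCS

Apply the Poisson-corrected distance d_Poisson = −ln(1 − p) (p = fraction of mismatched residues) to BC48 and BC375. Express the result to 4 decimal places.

Mismatches occur at site 7 (M→E), site 10 (I→S), site 11 (P→W), site 13 (C→S), site 23 (T→L).
p = 5/29 = 0.172414.
d = −ln(1 − 0.172414) = −ln(0.827586) = 0.1892.

0.1892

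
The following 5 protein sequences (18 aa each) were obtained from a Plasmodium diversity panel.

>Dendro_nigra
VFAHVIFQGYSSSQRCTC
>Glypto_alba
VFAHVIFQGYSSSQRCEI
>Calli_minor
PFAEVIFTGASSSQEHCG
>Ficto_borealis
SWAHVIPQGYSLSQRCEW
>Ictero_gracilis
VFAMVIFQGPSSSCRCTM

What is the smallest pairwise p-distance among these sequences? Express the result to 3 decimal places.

0.111

Pairwise Hamming distances:
  Dendro_nigra vs Glypto_alba: 2
  Dendro_nigra vs Calli_minor: 8
  Dendro_nigra vs Ficto_borealis: 6
  Dendro_nigra vs Ictero_gracilis: 4
  Glypto_alba vs Calli_minor: 8
  Glypto_alba vs Ficto_borealis: 5
  Glypto_alba vs Ictero_gracilis: 5
  Calli_minor vs Ficto_borealis: 11
  Calli_minor vs Ictero_gracilis: 9
  Ficto_borealis vs Ictero_gracilis: 9
The smallest is 2 mismatches, between Dendro_nigra and Glypto_alba; p = 2/18 = 0.111.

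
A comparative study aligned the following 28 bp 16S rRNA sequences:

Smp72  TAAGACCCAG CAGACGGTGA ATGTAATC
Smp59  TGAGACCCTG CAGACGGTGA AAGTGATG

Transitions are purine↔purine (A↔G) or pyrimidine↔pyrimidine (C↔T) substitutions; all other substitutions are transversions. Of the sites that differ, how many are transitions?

Differing sites — 2:A/G (Ti); 9:A/T (Tv); 22:T/A (Tv); 25:A/G (Ti); 28:C/G (Tv).
Of the 5 differences, 2 transitions and 3 transversions, so the answer is 2.

2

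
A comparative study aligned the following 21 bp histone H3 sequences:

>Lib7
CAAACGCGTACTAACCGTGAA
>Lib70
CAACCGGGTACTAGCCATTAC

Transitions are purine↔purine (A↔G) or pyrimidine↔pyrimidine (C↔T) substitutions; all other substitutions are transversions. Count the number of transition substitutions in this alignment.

Differing sites — 4:A/C (Tv); 7:C/G (Tv); 14:A/G (Ti); 17:G/A (Ti); 19:G/T (Tv); 21:A/C (Tv).
Of the 6 differences, 2 transitions and 4 transversions, so the answer is 2.

2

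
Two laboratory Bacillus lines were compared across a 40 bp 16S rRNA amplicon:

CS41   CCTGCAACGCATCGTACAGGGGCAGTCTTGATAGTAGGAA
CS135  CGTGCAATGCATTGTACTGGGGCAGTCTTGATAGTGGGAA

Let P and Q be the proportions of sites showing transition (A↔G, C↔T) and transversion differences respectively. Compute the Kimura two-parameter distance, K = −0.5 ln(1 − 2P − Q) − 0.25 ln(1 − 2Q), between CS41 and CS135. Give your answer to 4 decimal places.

0.1379

Differing sites — 2:C/G (Tv); 8:C/T (Ti); 13:C/T (Ti); 18:A/T (Tv); 36:A/G (Ti).
Of the 5 differences, 3 transitions and 2 transversions over 40 sites: P = 3/40 = 0.075000, Q = 2/40 = 0.050000.
d = −0.5·ln(0.800000) − 0.25·ln(0.900000) = −0.5·(-0.223144) − 0.25·(-0.105361) = 0.1379.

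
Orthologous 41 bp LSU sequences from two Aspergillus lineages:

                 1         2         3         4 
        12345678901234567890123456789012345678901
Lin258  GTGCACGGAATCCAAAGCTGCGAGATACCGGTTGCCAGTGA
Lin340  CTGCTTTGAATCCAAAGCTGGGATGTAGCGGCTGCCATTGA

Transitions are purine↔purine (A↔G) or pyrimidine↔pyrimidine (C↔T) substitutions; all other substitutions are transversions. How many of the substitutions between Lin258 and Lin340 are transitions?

3

Differing sites — 1:G/C (Tv); 5:A/T (Tv); 6:C/T (Ti); 7:G/T (Tv); 21:C/G (Tv); 24:G/T (Tv); 25:A/G (Ti); 28:C/G (Tv); 32:T/C (Ti); 38:G/T (Tv).
Of the 10 differences, 3 transitions and 7 transversions, so the answer is 3.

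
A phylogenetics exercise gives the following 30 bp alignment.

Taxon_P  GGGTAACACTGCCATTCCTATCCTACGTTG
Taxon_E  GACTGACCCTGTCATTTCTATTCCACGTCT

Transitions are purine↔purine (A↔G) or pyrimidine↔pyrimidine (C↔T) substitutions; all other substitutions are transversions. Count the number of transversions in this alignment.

3

Mismatches occur at site 2 (G/A, transition), site 3 (G/C, transversion), site 5 (A/G, transition), site 8 (A/C, transversion), site 12 (C/T, transition), site 17 (C/T, transition), site 22 (C/T, transition), site 24 (T/C, transition), site 29 (T/C, transition), site 30 (G/T, transversion).
Of the 10 differences, 7 transitions and 3 transversions, so the answer is 3.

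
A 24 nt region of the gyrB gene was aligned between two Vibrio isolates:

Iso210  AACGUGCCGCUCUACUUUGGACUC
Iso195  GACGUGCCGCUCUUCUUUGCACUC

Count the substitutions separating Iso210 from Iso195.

The sequences differ at positions 1 (A/G), 14 (A/U), 20 (G/C).
That gives 3 mismatches out of 24 aligned sites, so the Hamming distance is 3.

3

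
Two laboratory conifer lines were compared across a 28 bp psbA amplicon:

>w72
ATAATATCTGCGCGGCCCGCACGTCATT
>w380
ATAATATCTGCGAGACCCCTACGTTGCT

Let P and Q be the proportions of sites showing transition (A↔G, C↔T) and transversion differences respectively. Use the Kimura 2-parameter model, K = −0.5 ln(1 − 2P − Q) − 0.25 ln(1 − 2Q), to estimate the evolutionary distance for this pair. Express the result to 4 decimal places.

0.3183

Differing sites — 13:C/A (Tv); 15:G/A (Ti); 19:G/C (Tv); 20:C/T (Ti); 25:C/T (Ti); 26:A/G (Ti); 27:T/C (Ti).
Of the 7 differences, 5 transitions and 2 transversions over 28 sites: P = 5/28 = 0.178571, Q = 2/28 = 0.071429.
d = −0.5·ln(0.571429) − 0.25·ln(0.857142) = −0.5·(-0.559615) − 0.25·(-0.154152) = 0.3183.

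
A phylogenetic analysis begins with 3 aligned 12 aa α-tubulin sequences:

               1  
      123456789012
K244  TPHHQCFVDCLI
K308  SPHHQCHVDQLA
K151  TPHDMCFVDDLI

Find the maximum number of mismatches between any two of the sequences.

6

Pairwise Hamming distances:
  K244 vs K308: 4
  K244 vs K151: 3
  K308 vs K151: 6
The largest is 6, between K308 and K151.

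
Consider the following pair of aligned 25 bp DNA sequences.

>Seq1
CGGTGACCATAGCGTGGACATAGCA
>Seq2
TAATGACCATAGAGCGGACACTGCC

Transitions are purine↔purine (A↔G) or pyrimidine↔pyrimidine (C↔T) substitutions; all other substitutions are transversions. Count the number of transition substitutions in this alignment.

5

Mismatches occur at site 1 (C→T, transition), site 2 (G→A, transition), site 3 (G→A, transition), site 13 (C→A, transversion), site 15 (T→C, transition), site 21 (T→C, transition), site 22 (A→T, transversion), site 25 (A→C, transversion).
Of the 8 differences, 5 transitions and 3 transversions, so the answer is 5.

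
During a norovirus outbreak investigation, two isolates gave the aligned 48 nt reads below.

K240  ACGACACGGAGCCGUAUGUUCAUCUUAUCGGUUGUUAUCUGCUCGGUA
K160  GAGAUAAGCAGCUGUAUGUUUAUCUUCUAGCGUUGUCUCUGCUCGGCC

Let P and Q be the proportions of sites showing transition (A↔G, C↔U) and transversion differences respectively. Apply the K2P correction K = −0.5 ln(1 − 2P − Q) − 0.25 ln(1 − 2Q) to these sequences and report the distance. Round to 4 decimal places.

0.4410

The sequences differ at positions 1 (A/G, transition), 2 (C/A, transversion), 5 (C/U, transition), 7 (C/A, transversion), 9 (G/C, transversion), 13 (C/U, transition), 21 (C/U, transition), 27 (A/C, transversion), 29 (C/A, transversion), 31 (G/C, transversion), 32 (U/G, transversion), 34 (G/U, transversion), 35 (U/G, transversion), 37 (A/C, transversion), 47 (U/C, transition), 48 (A/C, transversion).
Of the 16 differences, 5 transitions and 11 transversions over 48 sites: P = 5/48 = 0.104167, Q = 11/48 = 0.229167.
d = −0.5·ln(0.562499) − 0.25·ln(0.541666) = −0.5·(-0.575366) − 0.25·(-0.613106) = 0.4410.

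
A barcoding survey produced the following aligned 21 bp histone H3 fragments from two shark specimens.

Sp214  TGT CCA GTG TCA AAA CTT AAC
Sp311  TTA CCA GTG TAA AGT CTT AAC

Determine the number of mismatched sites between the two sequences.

The sequences differ at positions 2 (G/T), 3 (T/A), 11 (C/A), 14 (A/G), 15 (A/T).
That gives 5 mismatches out of 21 aligned sites, so the Hamming distance is 5.

5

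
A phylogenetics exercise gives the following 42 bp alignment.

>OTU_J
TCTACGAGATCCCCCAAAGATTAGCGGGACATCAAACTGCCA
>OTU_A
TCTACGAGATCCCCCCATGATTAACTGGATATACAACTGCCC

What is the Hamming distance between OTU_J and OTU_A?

8

The sequences differ at positions 16 (A/C), 18 (A/T), 24 (G/A), 26 (G/T), 30 (C/T), 33 (C/A), 34 (A/C), 42 (A/C).
That gives 8 mismatches out of 42 aligned sites, so the Hamming distance is 8.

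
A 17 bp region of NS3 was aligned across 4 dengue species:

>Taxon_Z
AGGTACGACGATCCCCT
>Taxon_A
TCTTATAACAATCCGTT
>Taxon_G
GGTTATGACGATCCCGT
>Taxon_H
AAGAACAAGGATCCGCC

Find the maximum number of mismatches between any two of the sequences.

10

Pairwise Hamming distances:
  Taxon_Z vs Taxon_A: 8
  Taxon_Z vs Taxon_G: 4
  Taxon_Z vs Taxon_H: 6
  Taxon_A vs Taxon_G: 6
  Taxon_A vs Taxon_H: 9
  Taxon_G vs Taxon_H: 10
The largest is 10, between Taxon_G and Taxon_H.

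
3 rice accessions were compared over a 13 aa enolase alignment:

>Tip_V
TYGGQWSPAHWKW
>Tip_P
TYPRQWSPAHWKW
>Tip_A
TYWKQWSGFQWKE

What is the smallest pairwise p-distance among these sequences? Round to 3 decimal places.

0.154

Pairwise Hamming distances:
  Tip_V vs Tip_P: 2
  Tip_V vs Tip_A: 6
  Tip_P vs Tip_A: 6
The smallest is 2 mismatches, between Tip_V and Tip_P; p = 2/13 = 0.154.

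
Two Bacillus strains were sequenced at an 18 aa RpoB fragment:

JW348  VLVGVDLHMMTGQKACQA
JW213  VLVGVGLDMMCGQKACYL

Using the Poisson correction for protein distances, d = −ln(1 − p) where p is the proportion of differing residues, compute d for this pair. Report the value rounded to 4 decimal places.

Mismatches occur at site 6 (D/G), site 8 (H/D), site 11 (T/C), site 17 (Q/Y), site 18 (A/L).
p = 5/18 = 0.277778.
d = −ln(1 − 0.277778) = −ln(0.722222) = 0.3254.

0.3254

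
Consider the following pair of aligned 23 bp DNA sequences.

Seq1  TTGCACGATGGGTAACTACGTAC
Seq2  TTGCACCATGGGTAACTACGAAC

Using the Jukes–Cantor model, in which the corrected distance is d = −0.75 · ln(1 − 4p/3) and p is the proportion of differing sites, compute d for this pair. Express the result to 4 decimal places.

Mismatches occur at site 7 (G→C), site 21 (T→A).
p = 2/23 = 0.086957.
d = −0.75 · ln(1 − (4/3)·0.086957) = −0.75 · ln(0.884057) = −0.75 · (-0.123234) = 0.0924.

0.0924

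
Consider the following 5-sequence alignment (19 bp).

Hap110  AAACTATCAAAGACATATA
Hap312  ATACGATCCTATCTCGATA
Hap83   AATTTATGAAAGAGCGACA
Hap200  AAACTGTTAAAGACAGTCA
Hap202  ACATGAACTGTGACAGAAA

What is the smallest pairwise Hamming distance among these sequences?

5

Pairwise Hamming distances:
  Hap110 vs Hap312: 9
  Hap110 vs Hap83: 7
  Hap110 vs Hap200: 5
  Hap110 vs Hap202: 9
  Hap312 vs Hap83: 11
  Hap312 vs Hap200: 12
  Hap312 vs Hap202: 11
  Hap83 vs Hap200: 7
  Hap83 vs Hap202: 11
  Hap200 vs Hap202: 11
The smallest is 5, between Hap110 and Hap200.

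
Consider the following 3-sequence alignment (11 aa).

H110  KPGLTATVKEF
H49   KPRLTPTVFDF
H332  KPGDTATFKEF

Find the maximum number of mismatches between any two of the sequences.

Pairwise Hamming distances:
  H110 vs H49: 4
  H110 vs H332: 2
  H49 vs H332: 6
The largest is 6, between H49 and H332.

6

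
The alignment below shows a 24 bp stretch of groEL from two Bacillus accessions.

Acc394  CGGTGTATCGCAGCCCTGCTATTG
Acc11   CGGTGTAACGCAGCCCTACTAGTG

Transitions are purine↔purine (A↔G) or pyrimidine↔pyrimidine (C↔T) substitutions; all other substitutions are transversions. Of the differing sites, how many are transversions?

2

Differing sites — 8:T/A (Tv); 18:G/A (Ti); 22:T/G (Tv).
Of the 3 differences, 1 transition and 2 transversions, so the answer is 2.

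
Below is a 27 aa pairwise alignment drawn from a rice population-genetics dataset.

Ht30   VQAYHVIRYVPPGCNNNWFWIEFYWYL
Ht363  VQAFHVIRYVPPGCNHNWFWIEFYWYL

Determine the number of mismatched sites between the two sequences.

Mismatches occur at site 4 (Y→F), site 16 (N→H).
That gives 2 mismatches out of 27 aligned sites, so the Hamming distance is 2.

2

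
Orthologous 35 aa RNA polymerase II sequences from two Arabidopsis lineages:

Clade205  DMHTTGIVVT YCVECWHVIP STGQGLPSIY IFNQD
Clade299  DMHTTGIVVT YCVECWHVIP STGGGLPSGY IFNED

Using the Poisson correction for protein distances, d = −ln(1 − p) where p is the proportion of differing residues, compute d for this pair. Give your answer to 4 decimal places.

0.0896

The sequences differ at positions 24 (Q/G), 29 (I/G), 34 (Q/E).
p = 3/35 = 0.085714.
d = −ln(1 − 0.085714) = −ln(0.914286) = 0.0896.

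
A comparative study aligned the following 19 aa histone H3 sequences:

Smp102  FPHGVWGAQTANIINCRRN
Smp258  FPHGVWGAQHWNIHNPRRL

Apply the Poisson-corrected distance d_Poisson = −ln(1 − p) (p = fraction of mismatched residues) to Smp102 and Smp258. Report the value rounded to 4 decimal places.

0.3054

Mismatches occur at site 10 (T/H), site 11 (A/W), site 14 (I/H), site 16 (C/P), site 19 (N/L).
p = 5/19 = 0.263158.
d = −ln(1 − 0.263158) = −ln(0.736842) = 0.3054.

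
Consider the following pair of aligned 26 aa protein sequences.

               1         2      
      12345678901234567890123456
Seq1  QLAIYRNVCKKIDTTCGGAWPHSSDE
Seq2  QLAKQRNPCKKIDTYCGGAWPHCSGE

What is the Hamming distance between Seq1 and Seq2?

Mismatches occur at site 4 (I↔K), site 5 (Y↔Q), site 8 (V↔P), site 15 (T↔Y), site 23 (S↔C), site 25 (D↔G).
That gives 6 mismatches out of 26 aligned sites, so the Hamming distance is 6.

6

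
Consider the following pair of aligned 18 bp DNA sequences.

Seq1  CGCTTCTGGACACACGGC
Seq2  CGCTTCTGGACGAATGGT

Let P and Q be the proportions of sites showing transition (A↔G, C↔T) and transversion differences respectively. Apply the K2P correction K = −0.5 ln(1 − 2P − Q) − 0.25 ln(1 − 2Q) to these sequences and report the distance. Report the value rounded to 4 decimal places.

0.2757

Mismatches occur at site 12 (A/G, transition), site 13 (C/A, transversion), site 15 (C/T, transition), site 18 (C/T, transition).
Of the 4 differences, 3 transitions and 1 transversion over 18 sites: P = 3/18 = 0.166667, Q = 1/18 = 0.055556.
d = −0.5·ln(0.611110) − 0.25·ln(0.888888) = −0.5·(-0.492478) − 0.25·(-0.117784) = 0.2757.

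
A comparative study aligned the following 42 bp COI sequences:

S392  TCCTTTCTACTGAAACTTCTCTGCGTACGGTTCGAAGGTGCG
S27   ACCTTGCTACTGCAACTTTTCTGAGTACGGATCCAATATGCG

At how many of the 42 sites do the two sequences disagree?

9

The sequences differ at positions 1 (T/A), 6 (T/G), 13 (A/C), 19 (C/T), 24 (C/A), 31 (T/A), 34 (G/C), 37 (G/T), 38 (G/A).
That gives 9 mismatches out of 42 aligned sites, so the Hamming distance is 9.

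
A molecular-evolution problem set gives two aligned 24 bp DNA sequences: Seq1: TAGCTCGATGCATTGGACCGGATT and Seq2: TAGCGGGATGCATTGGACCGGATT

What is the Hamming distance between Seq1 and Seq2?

2

Mismatches occur at site 5 (T→G), site 6 (C→G).
That gives 2 mismatches out of 24 aligned sites, so the Hamming distance is 2.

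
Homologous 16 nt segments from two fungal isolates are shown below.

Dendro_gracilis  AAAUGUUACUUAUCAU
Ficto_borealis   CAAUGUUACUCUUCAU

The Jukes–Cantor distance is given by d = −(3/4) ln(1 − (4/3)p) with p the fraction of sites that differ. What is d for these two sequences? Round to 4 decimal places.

The sequences differ at positions 1 (A/C), 11 (U/C), 12 (A/U).
p = 3/16 = 0.187500.
d = −0.75 · ln(1 − (4/3)·0.187500) = −0.75 · ln(0.750000) = −0.75 · (-0.287682) = 0.2158.

0.2158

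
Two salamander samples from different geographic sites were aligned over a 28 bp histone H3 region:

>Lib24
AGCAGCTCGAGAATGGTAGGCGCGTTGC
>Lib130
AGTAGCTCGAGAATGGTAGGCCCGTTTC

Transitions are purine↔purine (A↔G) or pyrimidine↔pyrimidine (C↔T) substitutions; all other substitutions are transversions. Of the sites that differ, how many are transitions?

1

Differing sites — 3:C/T (Ti); 22:G/C (Tv); 27:G/T (Tv).
Of the 3 differences, 1 transition and 2 transversions, so the answer is 1.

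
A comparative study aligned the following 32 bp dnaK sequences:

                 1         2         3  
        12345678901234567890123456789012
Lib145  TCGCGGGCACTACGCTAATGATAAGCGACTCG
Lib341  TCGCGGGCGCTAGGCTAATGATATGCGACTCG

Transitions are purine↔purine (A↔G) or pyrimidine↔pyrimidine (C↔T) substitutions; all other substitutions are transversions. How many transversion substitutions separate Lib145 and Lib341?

The sequences differ at positions 9 (A/G, transition), 13 (C/G, transversion), 24 (A/T, transversion).
Of the 3 differences, 1 transition and 2 transversions, so the answer is 2.

2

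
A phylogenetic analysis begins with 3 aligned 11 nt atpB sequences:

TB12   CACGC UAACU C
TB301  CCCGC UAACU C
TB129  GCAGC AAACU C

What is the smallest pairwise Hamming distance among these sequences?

1

Pairwise Hamming distances:
  TB12 vs TB301: 1
  TB12 vs TB129: 4
  TB301 vs TB129: 3
The smallest is 1, between TB12 and TB301.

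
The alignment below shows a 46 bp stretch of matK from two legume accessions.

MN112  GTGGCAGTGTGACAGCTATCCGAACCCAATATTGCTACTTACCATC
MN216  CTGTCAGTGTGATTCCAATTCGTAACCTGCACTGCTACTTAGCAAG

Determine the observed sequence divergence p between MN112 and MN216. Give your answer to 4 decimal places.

Differing sites — 1:G/C; 4:G/T; 13:C/T; 14:A/T; 15:G/C; 17:T/A; 20:C/T; 23:A/T; 25:C/A; 28:A/T; 29:A/G; 30:T/C; 32:T/C; 42:C/G; 45:T/A; 46:C/G.
There are 16 differences over 46 sites, so p = 16/46 = 0.3478.

0.3478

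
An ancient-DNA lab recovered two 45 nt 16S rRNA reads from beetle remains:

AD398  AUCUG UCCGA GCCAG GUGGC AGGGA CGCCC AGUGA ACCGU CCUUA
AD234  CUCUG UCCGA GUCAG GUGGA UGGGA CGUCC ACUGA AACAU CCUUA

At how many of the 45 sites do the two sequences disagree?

Mismatches occur at site 1 (A↔C), site 12 (C↔U), site 20 (C↔A), site 21 (A↔U), site 28 (C↔U), site 32 (G↔C), site 37 (C↔A), site 39 (G↔A).
That gives 8 mismatches out of 45 aligned sites, so the Hamming distance is 8.

8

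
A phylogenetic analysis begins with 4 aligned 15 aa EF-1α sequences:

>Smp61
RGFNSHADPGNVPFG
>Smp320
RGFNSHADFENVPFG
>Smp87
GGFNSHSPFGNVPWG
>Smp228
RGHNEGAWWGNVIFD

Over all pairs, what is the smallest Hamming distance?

Pairwise Hamming distances:
  Smp61 vs Smp320: 2
  Smp61 vs Smp87: 5
  Smp61 vs Smp228: 7
  Smp320 vs Smp87: 5
  Smp320 vs Smp228: 8
  Smp87 vs Smp228: 10
The smallest is 2, between Smp61 and Smp320.

2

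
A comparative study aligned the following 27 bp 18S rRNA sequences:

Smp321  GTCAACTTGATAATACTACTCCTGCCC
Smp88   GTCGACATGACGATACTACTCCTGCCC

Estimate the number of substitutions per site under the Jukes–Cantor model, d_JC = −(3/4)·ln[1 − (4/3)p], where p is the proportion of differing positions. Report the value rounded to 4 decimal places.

0.1650

Mismatches occur at site 4 (A→G), site 7 (T→A), site 11 (T→C), site 12 (A→G).
p = 4/27 = 0.148148.
d = −0.75 · ln(1 − (4/3)·0.148148) = −0.75 · ln(0.802469) = −0.75 · (-0.220062) = 0.1650.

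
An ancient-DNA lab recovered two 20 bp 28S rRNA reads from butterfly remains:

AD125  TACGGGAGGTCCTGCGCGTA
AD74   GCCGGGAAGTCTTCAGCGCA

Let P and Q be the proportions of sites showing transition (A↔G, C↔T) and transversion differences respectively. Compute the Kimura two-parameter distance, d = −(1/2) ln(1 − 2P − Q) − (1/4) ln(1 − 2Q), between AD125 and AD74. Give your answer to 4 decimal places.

The sequences differ at positions 1 (T/G, transversion), 2 (A/C, transversion), 8 (G/A, transition), 12 (C/T, transition), 14 (G/C, transversion), 15 (C/A, transversion), 19 (T/C, transition).
Of the 7 differences, 3 transitions and 4 transversions over 20 sites: P = 3/20 = 0.150000, Q = 4/20 = 0.200000.
d = −0.5·ln(0.500000) − 0.25·ln(0.600000) = −0.5·(-0.693147) − 0.25·(-0.510826) = 0.4743.

0.4743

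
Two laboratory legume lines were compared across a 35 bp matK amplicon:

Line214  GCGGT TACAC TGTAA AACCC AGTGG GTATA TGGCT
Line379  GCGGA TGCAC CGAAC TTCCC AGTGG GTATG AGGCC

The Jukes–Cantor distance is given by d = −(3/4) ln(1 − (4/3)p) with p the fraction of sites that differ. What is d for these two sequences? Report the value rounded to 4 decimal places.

0.3597

The sequences differ at positions 5 (T/A), 7 (A/G), 11 (T/C), 13 (T/A), 15 (A/C), 16 (A/T), 17 (A/T), 30 (A/G), 31 (T/A), 35 (T/C).
p = 10/35 = 0.285714.
d = −0.75 · ln(1 − (4/3)·0.285714) = −0.75 · ln(0.619048) = −0.75 · (-0.479572) = 0.3597.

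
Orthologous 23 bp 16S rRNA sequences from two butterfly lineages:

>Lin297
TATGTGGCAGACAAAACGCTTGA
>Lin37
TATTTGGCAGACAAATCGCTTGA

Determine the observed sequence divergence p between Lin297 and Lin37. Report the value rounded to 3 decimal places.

0.087

Differing sites — 4:G/T; 16:A/T.
There are 2 differences over 23 sites, so p = 2/23 = 0.087.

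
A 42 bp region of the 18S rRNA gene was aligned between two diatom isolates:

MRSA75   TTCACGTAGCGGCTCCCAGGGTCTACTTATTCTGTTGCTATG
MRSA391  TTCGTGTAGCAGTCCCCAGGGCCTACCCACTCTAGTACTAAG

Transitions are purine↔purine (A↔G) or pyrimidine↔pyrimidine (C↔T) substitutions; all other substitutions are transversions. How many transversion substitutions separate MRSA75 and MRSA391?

Mismatches occur at site 4 (A/G, transition), site 5 (C/T, transition), site 11 (G/A, transition), site 13 (C/T, transition), site 14 (T/C, transition), site 22 (T/C, transition), site 27 (T/C, transition), site 28 (T/C, transition), site 30 (T/C, transition), site 34 (G/A, transition), site 35 (T/G, transversion), site 37 (G/A, transition), site 41 (T/A, transversion).
Of the 13 differences, 11 transitions and 2 transversions, so the answer is 2.

2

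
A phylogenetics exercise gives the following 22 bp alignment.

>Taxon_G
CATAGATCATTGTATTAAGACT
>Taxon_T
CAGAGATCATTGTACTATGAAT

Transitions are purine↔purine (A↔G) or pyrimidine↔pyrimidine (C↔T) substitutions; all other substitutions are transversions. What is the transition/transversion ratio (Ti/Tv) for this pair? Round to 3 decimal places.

The sequences differ at positions 3 (T/G, transversion), 15 (T/C, transition), 18 (A/T, transversion), 21 (C/A, transversion).
Of the 4 differences, 1 transition and 3 transversions, so Ti/Tv = 1/3 = 0.333.

0.333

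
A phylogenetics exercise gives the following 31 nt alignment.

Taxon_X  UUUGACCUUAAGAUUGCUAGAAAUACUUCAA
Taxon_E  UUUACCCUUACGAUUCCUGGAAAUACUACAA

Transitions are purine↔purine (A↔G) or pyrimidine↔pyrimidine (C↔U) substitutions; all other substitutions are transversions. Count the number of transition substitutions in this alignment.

2

Differing sites — 4:G/A (Ti); 5:A/C (Tv); 11:A/C (Tv); 16:G/C (Tv); 19:A/G (Ti); 28:U/A (Tv).
Of the 6 differences, 2 transitions and 4 transversions, so the answer is 2.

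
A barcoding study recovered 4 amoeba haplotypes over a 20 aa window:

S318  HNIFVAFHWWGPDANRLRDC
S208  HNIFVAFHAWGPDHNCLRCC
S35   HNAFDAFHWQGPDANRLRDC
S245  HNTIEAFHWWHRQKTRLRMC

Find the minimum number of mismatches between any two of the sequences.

3

Pairwise Hamming distances:
  S318 vs S208: 4
  S318 vs S35: 3
  S318 vs S245: 9
  S208 vs S35: 7
  S208 vs S245: 11
  S35 vs S245: 10
The smallest is 3, between S318 and S35.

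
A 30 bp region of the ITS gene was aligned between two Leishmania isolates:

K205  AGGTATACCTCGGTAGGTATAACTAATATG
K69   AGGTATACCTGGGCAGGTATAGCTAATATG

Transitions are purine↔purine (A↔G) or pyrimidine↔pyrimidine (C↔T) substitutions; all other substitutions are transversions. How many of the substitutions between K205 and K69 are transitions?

Differing sites — 11:C/G (Tv); 14:T/C (Ti); 22:A/G (Ti).
Of the 3 differences, 2 transitions and 1 transversion, so the answer is 2.

2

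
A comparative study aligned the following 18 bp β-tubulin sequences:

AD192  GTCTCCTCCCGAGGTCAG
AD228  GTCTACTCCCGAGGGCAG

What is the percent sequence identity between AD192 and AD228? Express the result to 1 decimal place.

88.9%

Mismatches occur at site 5 (C↔A), site 15 (T↔G).
16 of the 18 sites match, so the percent identity is 16/18 × 100 = 88.9%.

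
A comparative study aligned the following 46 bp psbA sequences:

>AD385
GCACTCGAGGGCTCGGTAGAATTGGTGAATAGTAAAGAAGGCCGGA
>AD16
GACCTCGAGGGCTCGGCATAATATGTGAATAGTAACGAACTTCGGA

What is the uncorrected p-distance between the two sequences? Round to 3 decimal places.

0.217

The sequences differ at positions 2 (C/A), 3 (A/C), 17 (T/C), 19 (G/T), 23 (T/A), 24 (G/T), 36 (A/C), 40 (G/C), 41 (G/T), 42 (C/T).
There are 10 differences over 46 sites, so p = 10/46 = 0.217.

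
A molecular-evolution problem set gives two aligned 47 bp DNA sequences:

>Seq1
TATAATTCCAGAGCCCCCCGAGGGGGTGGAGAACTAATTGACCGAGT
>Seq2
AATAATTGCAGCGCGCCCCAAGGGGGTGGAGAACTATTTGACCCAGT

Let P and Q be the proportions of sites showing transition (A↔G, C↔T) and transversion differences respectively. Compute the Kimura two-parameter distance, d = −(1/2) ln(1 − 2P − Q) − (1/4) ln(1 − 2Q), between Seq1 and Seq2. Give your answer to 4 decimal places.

0.1670

The sequences differ at positions 1 (T/A, transversion), 8 (C/G, transversion), 12 (A/C, transversion), 15 (C/G, transversion), 20 (G/A, transition), 37 (A/T, transversion), 44 (G/C, transversion).
Of the 7 differences, 1 transition and 6 transversions over 47 sites: P = 1/47 = 0.021277, Q = 6/47 = 0.127660.
d = −0.5·ln(0.829786) − 0.25·ln(0.744680) = −0.5·(-0.186587) − 0.25·(-0.294801) = 0.1670.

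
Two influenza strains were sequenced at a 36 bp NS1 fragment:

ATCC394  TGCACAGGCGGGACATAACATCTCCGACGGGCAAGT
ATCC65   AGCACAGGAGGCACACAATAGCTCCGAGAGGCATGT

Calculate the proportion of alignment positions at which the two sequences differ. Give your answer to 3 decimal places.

Differing sites — 1:T/A; 9:C/A; 12:G/C; 16:T/C; 19:C/T; 21:T/G; 28:C/G; 29:G/A; 34:A/T.
There are 9 differences over 36 sites, so p = 9/36 = 0.250.

0.250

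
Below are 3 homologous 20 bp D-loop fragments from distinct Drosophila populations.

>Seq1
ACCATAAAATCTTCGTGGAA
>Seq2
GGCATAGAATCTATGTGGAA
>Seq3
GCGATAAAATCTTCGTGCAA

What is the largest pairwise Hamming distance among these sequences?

Pairwise Hamming distances:
  Seq1 vs Seq2: 5
  Seq1 vs Seq3: 3
  Seq2 vs Seq3: 6
The largest is 6, between Seq2 and Seq3.

6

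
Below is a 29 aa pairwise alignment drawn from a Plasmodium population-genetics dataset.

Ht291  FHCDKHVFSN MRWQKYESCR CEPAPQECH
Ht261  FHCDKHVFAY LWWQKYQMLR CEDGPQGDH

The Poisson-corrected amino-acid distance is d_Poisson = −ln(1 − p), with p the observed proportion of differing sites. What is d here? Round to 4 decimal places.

0.4769

Mismatches occur at site 9 (S→A), site 10 (N→Y), site 11 (M→L), site 12 (R→W), site 17 (E→Q), site 18 (S→M), site 19 (C→L), site 23 (P→D), site 24 (A→G), site 27 (E→G), site 28 (C→D).
p = 11/29 = 0.379310.
d = −ln(1 − 0.379310) = −ln(0.620690) = 0.4769.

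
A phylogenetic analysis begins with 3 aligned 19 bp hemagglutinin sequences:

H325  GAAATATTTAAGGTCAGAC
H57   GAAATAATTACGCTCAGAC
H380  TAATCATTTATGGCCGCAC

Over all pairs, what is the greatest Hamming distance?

9

Pairwise Hamming distances:
  H325 vs H57: 3
  H325 vs H380: 7
  H57 vs H380: 9
The largest is 9, between H57 and H380.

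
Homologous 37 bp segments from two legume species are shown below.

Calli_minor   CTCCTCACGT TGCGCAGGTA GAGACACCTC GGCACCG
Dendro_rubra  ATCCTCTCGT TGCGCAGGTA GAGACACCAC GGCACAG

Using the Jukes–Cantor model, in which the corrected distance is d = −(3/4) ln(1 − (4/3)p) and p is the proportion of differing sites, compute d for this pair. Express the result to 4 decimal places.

The sequences differ at positions 1 (C/A), 7 (A/T), 29 (T/A), 36 (C/A).
p = 4/37 = 0.108108.
d = −0.75 · ln(1 − (4/3)·0.108108) = −0.75 · ln(0.855856) = −0.75 · (-0.155653) = 0.1167.

0.1167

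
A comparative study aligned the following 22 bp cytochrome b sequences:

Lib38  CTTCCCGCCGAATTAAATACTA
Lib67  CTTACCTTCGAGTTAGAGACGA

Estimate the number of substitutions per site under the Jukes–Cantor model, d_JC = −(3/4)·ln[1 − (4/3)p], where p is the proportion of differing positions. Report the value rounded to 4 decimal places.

0.4141

Differing sites — 4:C/A; 7:G/T; 8:C/T; 12:A/G; 16:A/G; 18:T/G; 21:T/G.
p = 7/22 = 0.318182.
d = −0.75 · ln(1 − (4/3)·0.318182) = −0.75 · ln(0.575757) = −0.75 · (-0.552070) = 0.4141.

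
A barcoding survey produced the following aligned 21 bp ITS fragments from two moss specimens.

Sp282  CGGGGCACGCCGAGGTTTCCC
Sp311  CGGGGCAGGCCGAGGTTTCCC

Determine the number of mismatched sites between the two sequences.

Differing sites — 8:C/G.
That gives 1 mismatch out of 21 aligned sites, so the Hamming distance is 1.

1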